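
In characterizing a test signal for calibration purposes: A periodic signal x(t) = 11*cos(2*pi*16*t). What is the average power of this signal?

Average power of A*cos(wt) is A^2/2.
P = 11^2 / 2 = 121/2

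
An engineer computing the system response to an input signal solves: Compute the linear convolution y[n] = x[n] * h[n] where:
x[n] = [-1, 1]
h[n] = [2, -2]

y[n] = sum_k x[k]*h[n-k]. Output length = len(x) + len(h) - 1 = 2 + 2 - 1 = 3.
y[0] = -1*2 = -2
y[1] = 1*2 + -1*-2 = 4
y[2] = 1*-2 = -2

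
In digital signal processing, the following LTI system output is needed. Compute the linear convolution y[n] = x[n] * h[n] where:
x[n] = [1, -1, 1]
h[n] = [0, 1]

y[n] = sum_k x[k]*h[n-k]. Output length = len(x) + len(h) - 1 = 3 + 2 - 1 = 4.
y[0] = 1*0 = 0
y[1] = -1*0 + 1*1 = 1
y[2] = 1*0 + -1*1 = -1
y[3] = 1*1 = 1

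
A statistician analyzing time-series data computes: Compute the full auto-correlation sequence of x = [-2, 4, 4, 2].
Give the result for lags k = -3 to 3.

r_xx[k] = sum_m x[m]*x[m+k], indexed from 0, for k = -3 to 3:
  r_xx[-3] = x[3]*x[0] = -4
  r_xx[-2] = x[2]*x[0] + x[3]*x[1] = 0
  r_xx[-1] = x[1]*x[0] + x[2]*x[1] + x[3]*x[2] = 16
  r_xx[0] = x[0]*x[0] + x[1]*x[1] + x[2]*x[2] + x[3]*x[3] = 40
  r_xx[1] = x[0]*x[1] + x[1]*x[2] + x[2]*x[3] = 16
  r_xx[2] = x[0]*x[2] + x[1]*x[3] = 0
  r_xx[3] = x[0]*x[3] = -4
r_xx = [-4, 0, 16, 40, 16, 0, -4]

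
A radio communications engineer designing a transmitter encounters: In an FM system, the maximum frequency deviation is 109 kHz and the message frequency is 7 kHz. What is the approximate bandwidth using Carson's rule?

Carson's rule: BW = 2*(delta_f + f_m)
= 2*(109 + 7) kHz = 232 kHz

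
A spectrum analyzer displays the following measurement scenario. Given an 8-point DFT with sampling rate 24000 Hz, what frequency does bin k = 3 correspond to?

The frequency of DFT bin k is: f_k = k * f_s / N
f_3 = 3 * 24000 / 8 = 9000 Hz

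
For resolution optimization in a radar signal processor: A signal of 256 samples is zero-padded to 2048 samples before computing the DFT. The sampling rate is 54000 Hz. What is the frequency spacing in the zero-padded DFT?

Original DFT: N = 256, resolution = f_s/N = 54000/256 = 3375/16 Hz
Zero-padded DFT: N = 2048, resolution = f_s/N = 54000/2048 = 3375/128 Hz
Zero-padding interpolates the spectrum (finer frequency grid)
but does NOT improve the true spectral resolution (ability to resolve close frequencies).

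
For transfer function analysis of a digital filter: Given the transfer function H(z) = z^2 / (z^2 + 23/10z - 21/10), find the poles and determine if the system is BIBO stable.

Poles are roots of the denominator: z^2 + 23/10z - 21/10 = 0.
Quadratic formula: z = [-(23/10) +/- sqrt((23/10)^2 - 4*(-21/10))] / 2
Discriminant = 529/100 + 42/5 = 1369/100; sqrt = 37/10.
z = (-23/10 +/- 37/10) / 2 => z = 7/10 or z = -3.
|p1| = 3, |p2| = 7/10.
For BIBO stability, all poles must lie inside the unit circle (|p| < 1).
System is UNSTABLE since at least one |p| >= 1.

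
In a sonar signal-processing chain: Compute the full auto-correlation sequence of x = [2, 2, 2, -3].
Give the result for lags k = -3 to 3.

r_xx[k] = sum_m x[m]*x[m+k], indexed from 0, for k = -3 to 3:
  r_xx[-3] = x[3]*x[0] = -6
  r_xx[-2] = x[2]*x[0] + x[3]*x[1] = -2
  r_xx[-1] = x[1]*x[0] + x[2]*x[1] + x[3]*x[2] = 2
  r_xx[0] = x[0]*x[0] + x[1]*x[1] + x[2]*x[2] + x[3]*x[3] = 21
  r_xx[1] = x[0]*x[1] + x[1]*x[2] + x[2]*x[3] = 2
  r_xx[2] = x[0]*x[2] + x[1]*x[3] = -2
  r_xx[3] = x[0]*x[3] = -6
r_xx = [-6, -2, 2, 21, 2, -2, -6]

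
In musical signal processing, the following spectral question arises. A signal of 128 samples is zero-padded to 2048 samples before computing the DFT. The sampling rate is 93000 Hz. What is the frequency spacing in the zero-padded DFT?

Original DFT: N = 128, resolution = f_s/N = 93000/128 = 11625/16 Hz
Zero-padded DFT: N = 2048, resolution = f_s/N = 93000/2048 = 11625/256 Hz
Zero-padding interpolates the spectrum (finer frequency grid)
but does NOT improve the true spectral resolution (ability to resolve close frequencies).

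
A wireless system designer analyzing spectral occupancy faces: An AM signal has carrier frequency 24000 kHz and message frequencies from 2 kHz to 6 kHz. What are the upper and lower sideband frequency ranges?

Upper sideband (USB) = fc + [fm_low, fm_high] = 24000 + [2, 6] = [24002, 24006] kHz
Lower sideband (LSB) = fc - [fm_high, fm_low] = 24000 - [6, 2] = [23994, 23998] kHz
Total occupied spectrum: 23994 kHz to 24006 kHz (plus carrier at 24000 kHz)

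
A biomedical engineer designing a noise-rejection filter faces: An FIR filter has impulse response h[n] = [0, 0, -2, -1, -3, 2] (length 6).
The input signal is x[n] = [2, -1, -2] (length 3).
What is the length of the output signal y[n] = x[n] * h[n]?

For linear convolution, the output length is:
len(y) = len(x) + len(h) - 1 = 3 + 6 - 1 = 8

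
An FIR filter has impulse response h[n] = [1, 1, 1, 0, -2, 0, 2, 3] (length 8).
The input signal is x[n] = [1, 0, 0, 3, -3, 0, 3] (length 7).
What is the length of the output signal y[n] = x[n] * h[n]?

For linear convolution, the output length is:
len(y) = len(x) + len(h) - 1 = 7 + 8 - 1 = 14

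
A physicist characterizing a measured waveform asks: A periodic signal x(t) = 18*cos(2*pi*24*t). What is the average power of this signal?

Average power of A*cos(wt) is A^2/2.
P = 18^2 / 2 = 324/2 = 162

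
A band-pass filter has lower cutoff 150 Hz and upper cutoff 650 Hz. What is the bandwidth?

Bandwidth = f_high - f_low
= 650 Hz - 150 Hz = 500 Hz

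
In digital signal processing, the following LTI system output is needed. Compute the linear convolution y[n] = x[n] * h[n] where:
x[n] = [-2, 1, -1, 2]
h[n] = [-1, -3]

y[n] = sum_k x[k]*h[n-k]. Output length = len(x) + len(h) - 1 = 4 + 2 - 1 = 5.
y[0] = -2*-1 = 2
y[1] = 1*-1 + -2*-3 = 5
y[2] = -1*-1 + 1*-3 = -2
y[3] = 2*-1 + -1*-3 = 1
y[4] = 2*-3 = -6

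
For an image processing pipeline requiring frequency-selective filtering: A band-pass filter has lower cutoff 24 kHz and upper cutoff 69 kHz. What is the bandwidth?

Bandwidth = f_high - f_low
= 69 kHz - 24 kHz = 45 kHz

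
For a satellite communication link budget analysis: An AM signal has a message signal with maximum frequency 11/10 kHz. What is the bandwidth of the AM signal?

In AM (double-sideband), the bandwidth is twice the message frequency.
BW = 2 * f_m = 2 * 11/10 kHz = 11/5 kHz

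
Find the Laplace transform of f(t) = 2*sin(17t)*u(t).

Standard pair: sin(wt)*u(t) <-> w/(s^2+w^2)
With w = 17: L{2*sin(17t)*u(t)} = 34/(s^2+289)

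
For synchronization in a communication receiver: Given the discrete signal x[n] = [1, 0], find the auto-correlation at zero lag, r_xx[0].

The auto-correlation at zero lag r_xx[0] equals the signal energy.
r_xx[0] = sum of x[n]^2 = 1^2 + 0^2
= 1 + 0 = 1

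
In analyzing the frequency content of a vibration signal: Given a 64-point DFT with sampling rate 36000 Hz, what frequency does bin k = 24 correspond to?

The frequency of DFT bin k is: f_k = k * f_s / N
f_24 = 24 * 36000 / 64 = 13500 Hz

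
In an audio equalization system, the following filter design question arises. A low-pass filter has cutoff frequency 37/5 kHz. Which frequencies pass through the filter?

A low-pass filter passes all frequencies below the cutoff frequency 37/5 kHz and attenuates higher frequencies.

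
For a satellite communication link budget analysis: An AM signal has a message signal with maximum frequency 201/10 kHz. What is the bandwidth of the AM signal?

In AM (double-sideband), the bandwidth is twice the message frequency.
BW = 2 * f_m = 2 * 201/10 kHz = 201/5 kHz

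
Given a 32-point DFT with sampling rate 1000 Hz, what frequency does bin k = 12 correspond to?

The frequency of DFT bin k is: f_k = k * f_s / N
f_12 = 12 * 1000 / 32 = 375 Hz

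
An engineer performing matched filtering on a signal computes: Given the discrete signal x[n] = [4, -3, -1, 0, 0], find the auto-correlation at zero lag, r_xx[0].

The auto-correlation at zero lag r_xx[0] equals the signal energy.
r_xx[0] = sum of x[n]^2 = 4^2 + (-3)^2 + (-1)^2 + 0^2 + 0^2
= 16 + 9 + 1 + 0 + 0 = 26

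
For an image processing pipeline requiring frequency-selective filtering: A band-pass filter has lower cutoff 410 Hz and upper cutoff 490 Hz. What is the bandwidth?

Bandwidth = f_high - f_low
= 490 Hz - 410 Hz = 80 Hz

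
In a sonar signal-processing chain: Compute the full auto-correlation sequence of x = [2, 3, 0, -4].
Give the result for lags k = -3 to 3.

r_xx[k] = sum_m x[m]*x[m+k], indexed from 0, for k = -3 to 3:
  r_xx[-3] = x[3]*x[0] = -8
  r_xx[-2] = x[2]*x[0] + x[3]*x[1] = -12
  r_xx[-1] = x[1]*x[0] + x[2]*x[1] + x[3]*x[2] = 6
  r_xx[0] = x[0]*x[0] + x[1]*x[1] + x[2]*x[2] + x[3]*x[3] = 29
  r_xx[1] = x[0]*x[1] + x[1]*x[2] + x[2]*x[3] = 6
  r_xx[2] = x[0]*x[2] + x[1]*x[3] = -12
  r_xx[3] = x[0]*x[3] = -8
r_xx = [-8, -12, 6, 29, 6, -12, -8]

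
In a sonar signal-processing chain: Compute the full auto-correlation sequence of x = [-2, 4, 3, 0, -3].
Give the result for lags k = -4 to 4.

r_xx[k] = sum_m x[m]*x[m+k], indexed from 0, for k = -4 to 4:
  r_xx[-4] = x[4]*x[0] = 6
  r_xx[-3] = x[3]*x[0] + x[4]*x[1] = -12
  r_xx[-2] = x[2]*x[0] + x[3]*x[1] + x[4]*x[2] = -15
  r_xx[-1] = x[1]*x[0] + x[2]*x[1] + x[3]*x[2] + x[4]*x[3] = 4
  r_xx[0] = x[0]*x[0] + x[1]*x[1] + x[2]*x[2] + x[3]*x[3] + x[4]*x[4] = 38
  r_xx[1] = x[0]*x[1] + x[1]*x[2] + x[2]*x[3] + x[3]*x[4] = 4
  r_xx[2] = x[0]*x[2] + x[1]*x[3] + x[2]*x[4] = -15
  r_xx[3] = x[0]*x[3] + x[1]*x[4] = -12
  r_xx[4] = x[0]*x[4] = 6
r_xx = [6, -12, -15, 4, 38, 4, -15, -12, 6]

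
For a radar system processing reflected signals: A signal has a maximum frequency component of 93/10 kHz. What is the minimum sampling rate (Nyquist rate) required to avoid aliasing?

By the Nyquist-Shannon sampling theorem,
the minimum sampling rate (Nyquist rate) must be at least 2 * f_max.
Nyquist rate = 2 * 93/10 kHz = 93/5 kHz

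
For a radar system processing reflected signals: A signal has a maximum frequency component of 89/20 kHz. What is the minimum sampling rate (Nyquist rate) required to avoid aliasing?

By the Nyquist-Shannon sampling theorem,
the minimum sampling rate (Nyquist rate) must be at least 2 * f_max.
Nyquist rate = 2 * 89/20 kHz = 89/10 kHz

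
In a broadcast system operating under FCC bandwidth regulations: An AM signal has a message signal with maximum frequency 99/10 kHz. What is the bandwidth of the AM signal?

In AM (double-sideband), the bandwidth is twice the message frequency.
BW = 2 * f_m = 2 * 99/10 kHz = 99/5 kHz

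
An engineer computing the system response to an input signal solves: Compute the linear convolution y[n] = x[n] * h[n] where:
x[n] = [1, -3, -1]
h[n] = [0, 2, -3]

y[n] = sum_k x[k]*h[n-k]. Output length = len(x) + len(h) - 1 = 3 + 3 - 1 = 5.
y[0] = 1*0 = 0
y[1] = -3*0 + 1*2 = 2
y[2] = -1*0 + -3*2 + 1*-3 = -9
y[3] = -1*2 + -3*-3 = 7
y[4] = -1*-3 = 3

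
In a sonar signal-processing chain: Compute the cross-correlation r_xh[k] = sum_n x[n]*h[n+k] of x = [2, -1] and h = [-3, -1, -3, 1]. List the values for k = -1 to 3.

Both sequences indexed from 0 and zero outside their support.
Lags with overlap: k = -1 to 3.
  r_xh[-1] = x[1]*h[0] = 3
  r_xh[0] = x[0]*h[0] + x[1]*h[1] = -5
  r_xh[1] = x[0]*h[1] + x[1]*h[2] = 1
  r_xh[2] = x[0]*h[2] + x[1]*h[3] = -7
  r_xh[3] = x[0]*h[3] = 2
r_xh = [3, -5, 1, -7, 2] (for k = -1, ..., 3)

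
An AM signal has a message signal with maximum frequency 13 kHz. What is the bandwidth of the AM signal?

In AM (double-sideband), the bandwidth is twice the message frequency.
BW = 2 * f_m = 2 * 13 kHz = 26 kHz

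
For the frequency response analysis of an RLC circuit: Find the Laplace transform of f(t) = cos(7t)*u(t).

Standard pair: cos(wt)*u(t) <-> s/(s^2+w^2)
With w = 7: L{cos(7t)*u(t)} = s/(s^2+49)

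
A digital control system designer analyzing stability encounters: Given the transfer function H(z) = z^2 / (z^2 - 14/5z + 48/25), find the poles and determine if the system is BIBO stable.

Poles are roots of the denominator: z^2 - 14/5z + 48/25 = 0.
Quadratic formula: z = [-(-14/5) +/- sqrt((-14/5)^2 - 4*(48/25))] / 2
Discriminant = 196/25 - 192/25 = 4/25; sqrt = 2/5.
z = (14/5 +/- 2/5) / 2 => z = 8/5 or z = 6/5.
|p1| = 6/5, |p2| = 8/5.
For BIBO stability, all poles must lie inside the unit circle (|p| < 1).
System is UNSTABLE since at least one |p| >= 1.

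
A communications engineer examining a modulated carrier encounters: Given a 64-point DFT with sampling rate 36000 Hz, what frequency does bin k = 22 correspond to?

The frequency of DFT bin k is: f_k = k * f_s / N
f_22 = 22 * 36000 / 64 = 12375 Hz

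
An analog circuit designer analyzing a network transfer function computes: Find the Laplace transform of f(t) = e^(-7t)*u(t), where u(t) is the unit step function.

Standard Laplace transform pair:
e^(-at)*u(t) <-> 1/(s+a)
With a = 7: L{e^(-7t)*u(t)} = 1/(s+7), ROC: Re(s) > -7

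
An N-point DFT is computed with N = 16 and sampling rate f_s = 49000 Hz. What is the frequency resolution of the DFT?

DFT frequency resolution = f_s / N
= 49000 / 16 = 6125/2 Hz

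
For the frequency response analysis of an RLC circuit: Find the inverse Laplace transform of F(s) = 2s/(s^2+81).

Standard pair: s/(s^2+w^2) <-> cos(wt)*u(t)
With k=2, w=9: f(t) = 2*cos(9t)*u(t)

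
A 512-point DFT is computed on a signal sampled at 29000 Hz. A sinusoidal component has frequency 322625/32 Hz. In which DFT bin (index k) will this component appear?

DFT frequency resolution = f_s/N = 29000/512 = 3625/64 Hz
Bin index k = f_signal / resolution = 322625/32 / 3625/64 = 178
The signal frequency 322625/32 Hz falls in DFT bin k = 178.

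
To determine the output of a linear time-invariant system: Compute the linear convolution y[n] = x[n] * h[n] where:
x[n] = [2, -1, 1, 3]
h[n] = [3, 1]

y[n] = sum_k x[k]*h[n-k]. Output length = len(x) + len(h) - 1 = 4 + 2 - 1 = 5.
y[0] = 2*3 = 6
y[1] = -1*3 + 2*1 = -1
y[2] = 1*3 + -1*1 = 2
y[3] = 3*3 + 1*1 = 10
y[4] = 3*1 = 3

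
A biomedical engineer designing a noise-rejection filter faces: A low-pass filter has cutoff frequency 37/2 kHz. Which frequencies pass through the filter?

A low-pass filter passes all frequencies below the cutoff frequency 37/2 kHz and attenuates higher frequencies.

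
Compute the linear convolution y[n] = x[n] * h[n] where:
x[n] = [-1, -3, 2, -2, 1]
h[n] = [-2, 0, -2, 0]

y[n] = sum_k x[k]*h[n-k]. Output length = len(x) + len(h) - 1 = 5 + 4 - 1 = 8.
y[0] = -1*-2 = 2
y[1] = -3*-2 + -1*0 = 6
y[2] = 2*-2 + -3*0 + -1*-2 = -2
y[3] = -2*-2 + 2*0 + -3*-2 + -1*0 = 10
y[4] = 1*-2 + -2*0 + 2*-2 + -3*0 = -6
y[5] = 1*0 + -2*-2 + 2*0 = 4
y[6] = 1*-2 + -2*0 = -2
y[7] = 1*0 = 0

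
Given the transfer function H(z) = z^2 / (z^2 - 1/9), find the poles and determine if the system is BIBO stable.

Poles are roots of the denominator: z^2 - 1/9 = 0.
Quadratic formula: z = [-(0) +/- sqrt((0)^2 - 4*(-1/9))] / 2
Discriminant = 0 + 4/9 = 4/9; sqrt = 2/3.
z = (0 +/- 2/3) / 2 => z = 1/3 or z = -1/3.
|p1| = 1/3, |p2| = 1/3.
For BIBO stability, all poles must lie inside the unit circle (|p| < 1).
System is STABLE since both |p| < 1.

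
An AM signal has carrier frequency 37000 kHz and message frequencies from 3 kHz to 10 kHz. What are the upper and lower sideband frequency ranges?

Upper sideband (USB) = fc + [fm_low, fm_high] = 37000 + [3, 10] = [37003, 37010] kHz
Lower sideband (LSB) = fc - [fm_high, fm_low] = 37000 - [10, 3] = [36990, 36997] kHz
Total occupied spectrum: 36990 kHz to 37010 kHz (plus carrier at 37000 kHz)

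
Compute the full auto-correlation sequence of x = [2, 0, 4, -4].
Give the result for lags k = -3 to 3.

r_xx[k] = sum_m x[m]*x[m+k], indexed from 0, for k = -3 to 3:
  r_xx[-3] = x[3]*x[0] = -8
  r_xx[-2] = x[2]*x[0] + x[3]*x[1] = 8
  r_xx[-1] = x[1]*x[0] + x[2]*x[1] + x[3]*x[2] = -16
  r_xx[0] = x[0]*x[0] + x[1]*x[1] + x[2]*x[2] + x[3]*x[3] = 36
  r_xx[1] = x[0]*x[1] + x[1]*x[2] + x[2]*x[3] = -16
  r_xx[2] = x[0]*x[2] + x[1]*x[3] = 8
  r_xx[3] = x[0]*x[3] = -8
r_xx = [-8, 8, -16, 36, -16, 8, -8]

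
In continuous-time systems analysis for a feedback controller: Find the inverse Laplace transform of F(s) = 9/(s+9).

Standard pair: k/(s+a) <-> k*e^(-at)*u(t)
With k=9, a=9: f(t) = 9*e^(-9t)*u(t)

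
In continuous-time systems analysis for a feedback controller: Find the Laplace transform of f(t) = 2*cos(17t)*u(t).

Standard pair: cos(wt)*u(t) <-> s/(s^2+w^2)
With w = 17: L{2*cos(17t)*u(t)} = 2s/(s^2+289)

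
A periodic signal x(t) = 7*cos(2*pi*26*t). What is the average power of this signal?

Average power of A*cos(wt) is A^2/2.
P = 7^2 / 2 = 49/2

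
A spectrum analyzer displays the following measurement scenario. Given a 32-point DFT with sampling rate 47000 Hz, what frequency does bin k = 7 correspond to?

The frequency of DFT bin k is: f_k = k * f_s / N
f_7 = 7 * 47000 / 32 = 41125/4 Hz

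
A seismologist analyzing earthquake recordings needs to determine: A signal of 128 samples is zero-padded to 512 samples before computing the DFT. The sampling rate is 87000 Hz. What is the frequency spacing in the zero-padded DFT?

Original DFT: N = 128, resolution = f_s/N = 87000/128 = 10875/16 Hz
Zero-padded DFT: N = 512, resolution = f_s/N = 87000/512 = 10875/64 Hz
Zero-padding interpolates the spectrum (finer frequency grid)
but does NOT improve the true spectral resolution (ability to resolve close frequencies).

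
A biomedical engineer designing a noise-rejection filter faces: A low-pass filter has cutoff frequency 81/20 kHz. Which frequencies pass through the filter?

A low-pass filter passes all frequencies below the cutoff frequency 81/20 kHz and attenuates higher frequencies.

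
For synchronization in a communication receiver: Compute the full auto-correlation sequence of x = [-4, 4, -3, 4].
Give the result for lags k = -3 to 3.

r_xx[k] = sum_m x[m]*x[m+k], indexed from 0, for k = -3 to 3:
  r_xx[-3] = x[3]*x[0] = -16
  r_xx[-2] = x[2]*x[0] + x[3]*x[1] = 28
  r_xx[-1] = x[1]*x[0] + x[2]*x[1] + x[3]*x[2] = -40
  r_xx[0] = x[0]*x[0] + x[1]*x[1] + x[2]*x[2] + x[3]*x[3] = 57
  r_xx[1] = x[0]*x[1] + x[1]*x[2] + x[2]*x[3] = -40
  r_xx[2] = x[0]*x[2] + x[1]*x[3] = 28
  r_xx[3] = x[0]*x[3] = -16
r_xx = [-16, 28, -40, 57, -40, 28, -16]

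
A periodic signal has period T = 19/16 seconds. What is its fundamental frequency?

The fundamental frequency is the reciprocal of the period.
f = 1/T = 1/(19/16) = 16/19 Hz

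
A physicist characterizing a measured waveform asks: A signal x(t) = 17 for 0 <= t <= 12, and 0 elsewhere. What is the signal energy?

Energy = integral of |x(t)|^2 dt over the signal duration
= 17^2 * 12 = 289 * 12 = 3468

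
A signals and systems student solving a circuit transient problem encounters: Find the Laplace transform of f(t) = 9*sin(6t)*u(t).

Standard pair: sin(wt)*u(t) <-> w/(s^2+w^2)
With w = 6: L{9*sin(6t)*u(t)} = 54/(s^2+36)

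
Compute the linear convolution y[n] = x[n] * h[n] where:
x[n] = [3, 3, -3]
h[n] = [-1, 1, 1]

y[n] = sum_k x[k]*h[n-k]. Output length = len(x) + len(h) - 1 = 3 + 3 - 1 = 5.
y[0] = 3*-1 = -3
y[1] = 3*-1 + 3*1 = 0
y[2] = -3*-1 + 3*1 + 3*1 = 9
y[3] = -3*1 + 3*1 = 0
y[4] = -3*1 = -3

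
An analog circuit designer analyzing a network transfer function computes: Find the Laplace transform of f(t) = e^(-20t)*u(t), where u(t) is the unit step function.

Standard Laplace transform pair:
e^(-at)*u(t) <-> 1/(s+a)
With a = 20: L{e^(-20t)*u(t)} = 1/(s+20), ROC: Re(s) > -20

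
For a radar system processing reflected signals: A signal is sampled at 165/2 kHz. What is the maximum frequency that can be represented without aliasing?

The maximum frequency that can be represented without aliasing
is the Nyquist frequency: f_max = f_s / 2 = 165/2 kHz / 2 = 165/4 kHz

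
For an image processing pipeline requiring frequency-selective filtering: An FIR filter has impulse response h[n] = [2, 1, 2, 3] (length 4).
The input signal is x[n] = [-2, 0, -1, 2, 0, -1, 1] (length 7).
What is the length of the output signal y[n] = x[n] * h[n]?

For linear convolution, the output length is:
len(y) = len(x) + len(h) - 1 = 7 + 4 - 1 = 10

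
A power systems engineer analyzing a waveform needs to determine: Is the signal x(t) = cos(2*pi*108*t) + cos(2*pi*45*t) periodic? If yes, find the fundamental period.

f1 = 108 Hz, f2 = 45 Hz
Period T1 = 1/108, T2 = 1/45
Ratio T1/T2 = 45/108, which is rational.
The signal is periodic with fundamental period T = 1/GCD(108,45) = 1/9 s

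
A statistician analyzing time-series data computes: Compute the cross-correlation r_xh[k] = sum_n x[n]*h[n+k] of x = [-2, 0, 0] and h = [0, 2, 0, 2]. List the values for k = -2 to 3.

Both sequences indexed from 0 and zero outside their support.
Lags with overlap: k = -2 to 3.
  r_xh[-2] = x[2]*h[0] = 0
  r_xh[-1] = x[1]*h[0] + x[2]*h[1] = 0
  r_xh[0] = x[0]*h[0] + x[1]*h[1] + x[2]*h[2] = 0
  r_xh[1] = x[0]*h[1] + x[1]*h[2] + x[2]*h[3] = -4
  r_xh[2] = x[0]*h[2] + x[1]*h[3] = 0
  r_xh[3] = x[0]*h[3] = -4
r_xh = [0, 0, 0, -4, 0, -4] (for k = -2, ..., 3)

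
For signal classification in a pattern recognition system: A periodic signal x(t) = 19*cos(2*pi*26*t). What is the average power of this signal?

Average power of A*cos(wt) is A^2/2.
P = 19^2 / 2 = 361/2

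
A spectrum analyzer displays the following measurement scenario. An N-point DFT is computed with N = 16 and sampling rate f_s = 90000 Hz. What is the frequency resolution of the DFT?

DFT frequency resolution = f_s / N
= 90000 / 16 = 5625 Hz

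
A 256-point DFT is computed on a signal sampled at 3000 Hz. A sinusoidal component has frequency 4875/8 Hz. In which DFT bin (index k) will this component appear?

DFT frequency resolution = f_s/N = 3000/256 = 375/32 Hz
Bin index k = f_signal / resolution = 4875/8 / 375/32 = 52
The signal frequency 4875/8 Hz falls in DFT bin k = 52.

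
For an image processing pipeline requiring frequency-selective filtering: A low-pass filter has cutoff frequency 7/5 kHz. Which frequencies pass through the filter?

A low-pass filter passes all frequencies below the cutoff frequency 7/5 kHz and attenuates higher frequencies.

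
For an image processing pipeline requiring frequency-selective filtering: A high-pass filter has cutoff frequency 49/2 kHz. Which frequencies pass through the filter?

A high-pass filter passes all frequencies above the cutoff frequency 49/2 kHz and attenuates lower frequencies.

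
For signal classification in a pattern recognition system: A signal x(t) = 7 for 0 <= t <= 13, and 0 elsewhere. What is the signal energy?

Energy = integral of |x(t)|^2 dt over the signal duration
= 7^2 * 13 = 49 * 13 = 637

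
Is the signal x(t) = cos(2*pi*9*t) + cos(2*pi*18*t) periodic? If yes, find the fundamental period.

f1 = 9 Hz, f2 = 18 Hz
Period T1 = 1/9, T2 = 1/18
Ratio T1/T2 = 18/9, which is rational.
The signal is periodic with fundamental period T = 1/GCD(9,18) = 1/9 s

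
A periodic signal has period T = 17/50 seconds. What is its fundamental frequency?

The fundamental frequency is the reciprocal of the period.
f = 1/T = 1/(17/50) = 50/17 Hz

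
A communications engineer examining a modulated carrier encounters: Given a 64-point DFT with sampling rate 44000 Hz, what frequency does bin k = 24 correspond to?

The frequency of DFT bin k is: f_k = k * f_s / N
f_24 = 24 * 44000 / 64 = 16500 Hz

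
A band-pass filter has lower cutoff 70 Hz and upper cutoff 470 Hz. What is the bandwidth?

Bandwidth = f_high - f_low
= 470 Hz - 70 Hz = 400 Hz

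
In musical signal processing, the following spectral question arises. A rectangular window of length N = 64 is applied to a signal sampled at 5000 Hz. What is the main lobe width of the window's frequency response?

For a rectangular window of length N,
the main lobe width in frequency is 2*f_s/N.
= 2*5000/64 = 625/4 Hz
This determines the minimum frequency separation for resolving two sinusoids.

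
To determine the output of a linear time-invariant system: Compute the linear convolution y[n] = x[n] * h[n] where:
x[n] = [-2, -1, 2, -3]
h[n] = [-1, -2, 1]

y[n] = sum_k x[k]*h[n-k]. Output length = len(x) + len(h) - 1 = 4 + 3 - 1 = 6.
y[0] = -2*-1 = 2
y[1] = -1*-1 + -2*-2 = 5
y[2] = 2*-1 + -1*-2 + -2*1 = -2
y[3] = -3*-1 + 2*-2 + -1*1 = -2
y[4] = -3*-2 + 2*1 = 8
y[5] = -3*1 = -3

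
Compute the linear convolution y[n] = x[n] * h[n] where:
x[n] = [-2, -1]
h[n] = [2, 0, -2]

y[n] = sum_k x[k]*h[n-k]. Output length = len(x) + len(h) - 1 = 2 + 3 - 1 = 4.
y[0] = -2*2 = -4
y[1] = -1*2 + -2*0 = -2
y[2] = -1*0 + -2*-2 = 4
y[3] = -1*-2 = 2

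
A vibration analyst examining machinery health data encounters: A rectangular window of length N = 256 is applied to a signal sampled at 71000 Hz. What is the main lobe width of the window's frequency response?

For a rectangular window of length N,
the main lobe width in frequency is 2*f_s/N.
= 2*71000/256 = 8875/16 Hz
This determines the minimum frequency separation for resolving two sinusoids.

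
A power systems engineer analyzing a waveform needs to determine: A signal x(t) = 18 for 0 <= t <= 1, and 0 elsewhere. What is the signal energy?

Energy = integral of |x(t)|^2 dt over the signal duration
= 18^2 * 1 = 324 * 1 = 324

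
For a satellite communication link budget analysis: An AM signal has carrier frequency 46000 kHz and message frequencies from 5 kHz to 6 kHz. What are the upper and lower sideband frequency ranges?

Upper sideband (USB) = fc + [fm_low, fm_high] = 46000 + [5, 6] = [46005, 46006] kHz
Lower sideband (LSB) = fc - [fm_high, fm_low] = 46000 - [6, 5] = [45994, 45995] kHz
Total occupied spectrum: 45994 kHz to 46006 kHz (plus carrier at 46000 kHz)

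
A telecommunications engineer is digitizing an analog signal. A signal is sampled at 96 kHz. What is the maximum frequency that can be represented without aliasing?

The maximum frequency that can be represented without aliasing
is the Nyquist frequency: f_max = f_s / 2 = 96 kHz / 2 = 48 kHz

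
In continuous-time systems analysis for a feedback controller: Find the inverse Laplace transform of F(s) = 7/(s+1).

Standard pair: k/(s+a) <-> k*e^(-at)*u(t)
With k=7, a=1: f(t) = 7*e^(-t)*u(t)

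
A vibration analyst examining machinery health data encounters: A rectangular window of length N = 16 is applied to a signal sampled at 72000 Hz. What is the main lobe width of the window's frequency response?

For a rectangular window of length N,
the main lobe width in frequency is 2*f_s/N.
= 2*72000/16 = 9000 Hz
This determines the minimum frequency separation for resolving two sinusoids.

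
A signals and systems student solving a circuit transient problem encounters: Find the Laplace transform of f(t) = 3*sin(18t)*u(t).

Standard pair: sin(wt)*u(t) <-> w/(s^2+w^2)
With w = 18: L{3*sin(18t)*u(t)} = 54/(s^2+324)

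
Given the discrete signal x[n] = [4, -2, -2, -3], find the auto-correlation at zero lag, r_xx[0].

The auto-correlation at zero lag r_xx[0] equals the signal energy.
r_xx[0] = sum of x[n]^2 = 4^2 + (-2)^2 + (-2)^2 + (-3)^2
= 16 + 4 + 4 + 9 = 33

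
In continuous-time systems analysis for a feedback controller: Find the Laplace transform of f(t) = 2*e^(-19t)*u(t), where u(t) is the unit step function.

Standard Laplace transform pair:
e^(-at)*u(t) <-> 1/(s+a)
With a = 19: L{2*e^(-19t)*u(t)} = 2/(s+19), ROC: Re(s) > -19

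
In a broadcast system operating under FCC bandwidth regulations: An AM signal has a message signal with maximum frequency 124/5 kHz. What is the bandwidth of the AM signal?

In AM (double-sideband), the bandwidth is twice the message frequency.
BW = 2 * f_m = 2 * 124/5 kHz = 248/5 kHz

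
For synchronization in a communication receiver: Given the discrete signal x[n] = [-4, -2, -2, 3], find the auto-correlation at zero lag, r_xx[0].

The auto-correlation at zero lag r_xx[0] equals the signal energy.
r_xx[0] = sum of x[n]^2 = (-4)^2 + (-2)^2 + (-2)^2 + 3^2
= 16 + 4 + 4 + 9 = 33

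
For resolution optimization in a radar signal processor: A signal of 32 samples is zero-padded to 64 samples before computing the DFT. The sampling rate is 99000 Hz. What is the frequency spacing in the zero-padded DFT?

Original DFT: N = 32, resolution = f_s/N = 99000/32 = 12375/4 Hz
Zero-padded DFT: N = 64, resolution = f_s/N = 99000/64 = 12375/8 Hz
Zero-padding interpolates the spectrum (finer frequency grid)
but does NOT improve the true spectral resolution (ability to resolve close frequencies).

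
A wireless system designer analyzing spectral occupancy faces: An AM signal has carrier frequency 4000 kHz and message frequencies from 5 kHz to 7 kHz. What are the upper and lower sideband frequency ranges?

Upper sideband (USB) = fc + [fm_low, fm_high] = 4000 + [5, 7] = [4005, 4007] kHz
Lower sideband (LSB) = fc - [fm_high, fm_low] = 4000 - [7, 5] = [3993, 3995] kHz
Total occupied spectrum: 3993 kHz to 4007 kHz (plus carrier at 4000 kHz)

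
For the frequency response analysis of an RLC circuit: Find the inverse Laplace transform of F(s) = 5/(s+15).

Standard pair: k/(s+a) <-> k*e^(-at)*u(t)
With k=5, a=15: f(t) = 5*e^(-15t)*u(t)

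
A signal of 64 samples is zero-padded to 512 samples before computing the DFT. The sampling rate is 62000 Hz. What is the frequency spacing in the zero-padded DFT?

Original DFT: N = 64, resolution = f_s/N = 62000/64 = 3875/4 Hz
Zero-padded DFT: N = 512, resolution = f_s/N = 62000/512 = 3875/32 Hz
Zero-padding interpolates the spectrum (finer frequency grid)
but does NOT improve the true spectral resolution (ability to resolve close frequencies).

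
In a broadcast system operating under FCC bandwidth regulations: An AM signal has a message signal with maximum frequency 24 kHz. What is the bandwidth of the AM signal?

In AM (double-sideband), the bandwidth is twice the message frequency.
BW = 2 * f_m = 2 * 24 kHz = 48 kHz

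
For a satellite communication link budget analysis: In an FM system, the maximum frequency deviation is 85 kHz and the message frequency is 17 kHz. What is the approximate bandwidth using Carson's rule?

Carson's rule: BW = 2*(delta_f + f_m)
= 2*(85 + 17) kHz = 204 kHz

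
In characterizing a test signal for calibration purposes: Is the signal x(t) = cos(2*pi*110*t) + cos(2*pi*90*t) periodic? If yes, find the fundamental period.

f1 = 110 Hz, f2 = 90 Hz
Period T1 = 1/110, T2 = 1/90
Ratio T1/T2 = 90/110, which is rational.
The signal is periodic with fundamental period T = 1/GCD(110,90) = 1/10 s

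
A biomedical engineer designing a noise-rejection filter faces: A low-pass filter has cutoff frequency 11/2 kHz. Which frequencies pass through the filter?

A low-pass filter passes all frequencies below the cutoff frequency 11/2 kHz and attenuates higher frequencies.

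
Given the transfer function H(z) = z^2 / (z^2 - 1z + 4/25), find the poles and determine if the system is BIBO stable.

Poles are roots of the denominator: z^2 - 1z + 4/25 = 0.
Quadratic formula: z = [-(-1) +/- sqrt((-1)^2 - 4*(4/25))] / 2
Discriminant = 1 - 16/25 = 9/25; sqrt = 3/5.
z = (1 +/- 3/5) / 2 => z = 4/5 or z = 1/5.
|p1| = 1/5, |p2| = 4/5.
For BIBO stability, all poles must lie inside the unit circle (|p| < 1).
System is STABLE since both |p| < 1.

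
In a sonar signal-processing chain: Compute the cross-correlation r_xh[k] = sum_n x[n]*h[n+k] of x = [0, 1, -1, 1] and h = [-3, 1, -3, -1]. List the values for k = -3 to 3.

Both sequences indexed from 0 and zero outside their support.
Lags with overlap: k = -3 to 3.
  r_xh[-3] = x[3]*h[0] = -3
  r_xh[-2] = x[2]*h[0] + x[3]*h[1] = 4
  r_xh[-1] = x[1]*h[0] + x[2]*h[1] + x[3]*h[2] = -7
  r_xh[0] = x[0]*h[0] + x[1]*h[1] + x[2]*h[2] + x[3]*h[3] = 3
  r_xh[1] = x[0]*h[1] + x[1]*h[2] + x[2]*h[3] = -2
  r_xh[2] = x[0]*h[2] + x[1]*h[3] = -1
  r_xh[3] = x[0]*h[3] = 0
r_xh = [-3, 4, -7, 3, -2, -1, 0] (for k = -3, ..., 3)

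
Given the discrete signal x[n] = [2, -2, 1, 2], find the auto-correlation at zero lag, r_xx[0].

The auto-correlation at zero lag r_xx[0] equals the signal energy.
r_xx[0] = sum of x[n]^2 = 2^2 + (-2)^2 + 1^2 + 2^2
= 4 + 4 + 1 + 4 = 13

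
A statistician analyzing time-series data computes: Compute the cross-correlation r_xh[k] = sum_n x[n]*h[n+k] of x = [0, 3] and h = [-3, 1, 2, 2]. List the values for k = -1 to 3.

Both sequences indexed from 0 and zero outside their support.
Lags with overlap: k = -1 to 3.
  r_xh[-1] = x[1]*h[0] = -9
  r_xh[0] = x[0]*h[0] + x[1]*h[1] = 3
  r_xh[1] = x[0]*h[1] + x[1]*h[2] = 6
  r_xh[2] = x[0]*h[2] + x[1]*h[3] = 6
  r_xh[3] = x[0]*h[3] = 0
r_xh = [-9, 3, 6, 6, 0] (for k = -1, ..., 3)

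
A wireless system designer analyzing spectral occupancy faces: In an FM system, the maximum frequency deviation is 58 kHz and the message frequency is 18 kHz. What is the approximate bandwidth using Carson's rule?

Carson's rule: BW = 2*(delta_f + f_m)
= 2*(58 + 18) kHz = 152 kHz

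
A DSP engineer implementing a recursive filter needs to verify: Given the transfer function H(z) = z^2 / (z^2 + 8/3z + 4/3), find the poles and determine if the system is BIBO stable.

Poles are roots of the denominator: z^2 + 8/3z + 4/3 = 0.
Quadratic formula: z = [-(8/3) +/- sqrt((8/3)^2 - 4*(4/3))] / 2
Discriminant = 64/9 - 16/3 = 16/9; sqrt = 4/3.
z = (-8/3 +/- 4/3) / 2 => z = -2/3 or z = -2.
|p1| = 2, |p2| = 2/3.
For BIBO stability, all poles must lie inside the unit circle (|p| < 1).
System is UNSTABLE since at least one |p| >= 1.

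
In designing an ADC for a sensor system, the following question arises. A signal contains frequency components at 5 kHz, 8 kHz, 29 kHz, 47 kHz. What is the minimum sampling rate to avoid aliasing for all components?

The highest frequency component is f_max = 47 kHz.
Nyquist rate = 2 * f_max = 2 * 47 kHz = 94 kHz.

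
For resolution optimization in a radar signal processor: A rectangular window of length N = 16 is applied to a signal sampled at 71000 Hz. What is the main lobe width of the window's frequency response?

For a rectangular window of length N,
the main lobe width in frequency is 2*f_s/N.
= 2*71000/16 = 8875 Hz
This determines the minimum frequency separation for resolving two sinusoids.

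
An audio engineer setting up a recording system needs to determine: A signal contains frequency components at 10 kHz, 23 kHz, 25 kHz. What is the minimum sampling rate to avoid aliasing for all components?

The highest frequency component is f_max = 25 kHz.
Nyquist rate = 2 * f_max = 2 * 25 kHz = 50 kHz.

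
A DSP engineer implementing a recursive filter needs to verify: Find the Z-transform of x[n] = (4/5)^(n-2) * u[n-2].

Time-shifting property: if X(z) = Z{x[n]}, then Z{x[n-d]} = z^(-d) * X(z)
X(z) = z/(z - 4/5) for x[n] = (4/5)^n * u[n]
Z{x[n-2]} = z^(-2) * z/(z - 4/5) = z^(-1)/(z - 4/5)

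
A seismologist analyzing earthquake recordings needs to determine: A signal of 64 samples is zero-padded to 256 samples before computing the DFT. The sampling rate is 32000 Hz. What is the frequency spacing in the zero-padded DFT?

Original DFT: N = 64, resolution = f_s/N = 32000/64 = 500 Hz
Zero-padded DFT: N = 256, resolution = f_s/N = 32000/256 = 125 Hz
Zero-padding interpolates the spectrum (finer frequency grid)
but does NOT improve the true spectral resolution (ability to resolve close frequencies).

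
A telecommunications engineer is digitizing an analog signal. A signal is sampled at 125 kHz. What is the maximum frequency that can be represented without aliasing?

The maximum frequency that can be represented without aliasing
is the Nyquist frequency: f_max = f_s / 2 = 125 kHz / 2 = 125/2 kHz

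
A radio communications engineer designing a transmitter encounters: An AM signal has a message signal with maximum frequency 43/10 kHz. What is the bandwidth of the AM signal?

In AM (double-sideband), the bandwidth is twice the message frequency.
BW = 2 * f_m = 2 * 43/10 kHz = 43/5 kHz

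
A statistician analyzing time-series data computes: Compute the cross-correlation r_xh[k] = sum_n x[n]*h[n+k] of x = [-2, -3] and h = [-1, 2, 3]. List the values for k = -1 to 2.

Both sequences indexed from 0 and zero outside their support.
Lags with overlap: k = -1 to 2.
  r_xh[-1] = x[1]*h[0] = 3
  r_xh[0] = x[0]*h[0] + x[1]*h[1] = -4
  r_xh[1] = x[0]*h[1] + x[1]*h[2] = -13
  r_xh[2] = x[0]*h[2] = -6
r_xh = [3, -4, -13, -6] (for k = -1, ..., 2)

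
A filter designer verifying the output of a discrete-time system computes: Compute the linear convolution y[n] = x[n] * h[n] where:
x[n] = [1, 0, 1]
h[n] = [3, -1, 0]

y[n] = sum_k x[k]*h[n-k]. Output length = len(x) + len(h) - 1 = 3 + 3 - 1 = 5.
y[0] = 1*3 = 3
y[1] = 0*3 + 1*-1 = -1
y[2] = 1*3 + 0*-1 + 1*0 = 3
y[3] = 1*-1 + 0*0 = -1
y[4] = 1*0 = 0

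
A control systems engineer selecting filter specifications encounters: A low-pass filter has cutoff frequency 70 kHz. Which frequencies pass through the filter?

A low-pass filter passes all frequencies below the cutoff frequency 70 kHz and attenuates higher frequencies.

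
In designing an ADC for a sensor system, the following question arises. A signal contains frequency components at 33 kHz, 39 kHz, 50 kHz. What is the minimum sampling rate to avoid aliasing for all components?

The highest frequency component is f_max = 50 kHz.
Nyquist rate = 2 * f_max = 2 * 50 kHz = 100 kHz.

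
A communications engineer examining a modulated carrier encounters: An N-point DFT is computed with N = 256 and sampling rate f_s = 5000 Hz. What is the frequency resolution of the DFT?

DFT frequency resolution = f_s / N
= 5000 / 256 = 625/32 Hz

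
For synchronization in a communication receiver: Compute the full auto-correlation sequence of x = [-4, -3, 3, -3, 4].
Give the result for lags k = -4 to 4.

r_xx[k] = sum_m x[m]*x[m+k], indexed from 0, for k = -4 to 4:
  r_xx[-4] = x[4]*x[0] = -16
  r_xx[-3] = x[3]*x[0] + x[4]*x[1] = 0
  r_xx[-2] = x[2]*x[0] + x[3]*x[1] + x[4]*x[2] = 9
  r_xx[-1] = x[1]*x[0] + x[2]*x[1] + x[3]*x[2] + x[4]*x[3] = -18
  r_xx[0] = x[0]*x[0] + x[1]*x[1] + x[2]*x[2] + x[3]*x[3] + x[4]*x[4] = 59
  r_xx[1] = x[0]*x[1] + x[1]*x[2] + x[2]*x[3] + x[3]*x[4] = -18
  r_xx[2] = x[0]*x[2] + x[1]*x[3] + x[2]*x[4] = 9
  r_xx[3] = x[0]*x[3] + x[1]*x[4] = 0
  r_xx[4] = x[0]*x[4] = -16
r_xx = [-16, 0, 9, -18, 59, -18, 9, 0, -16]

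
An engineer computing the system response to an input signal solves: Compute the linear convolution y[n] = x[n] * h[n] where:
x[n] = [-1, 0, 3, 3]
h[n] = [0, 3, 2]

y[n] = sum_k x[k]*h[n-k]. Output length = len(x) + len(h) - 1 = 4 + 3 - 1 = 6.
y[0] = -1*0 = 0
y[1] = 0*0 + -1*3 = -3
y[2] = 3*0 + 0*3 + -1*2 = -2
y[3] = 3*0 + 3*3 + 0*2 = 9
y[4] = 3*3 + 3*2 = 15
y[5] = 3*2 = 6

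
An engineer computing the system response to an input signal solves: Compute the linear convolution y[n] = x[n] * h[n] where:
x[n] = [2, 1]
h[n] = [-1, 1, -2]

y[n] = sum_k x[k]*h[n-k]. Output length = len(x) + len(h) - 1 = 2 + 3 - 1 = 4.
y[0] = 2*-1 = -2
y[1] = 1*-1 + 2*1 = 1
y[2] = 1*1 + 2*-2 = -3
y[3] = 1*-2 = -2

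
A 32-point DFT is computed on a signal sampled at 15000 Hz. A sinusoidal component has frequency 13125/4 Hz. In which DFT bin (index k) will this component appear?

DFT frequency resolution = f_s/N = 15000/32 = 1875/4 Hz
Bin index k = f_signal / resolution = 13125/4 / 1875/4 = 7
The signal frequency 13125/4 Hz falls in DFT bin k = 7.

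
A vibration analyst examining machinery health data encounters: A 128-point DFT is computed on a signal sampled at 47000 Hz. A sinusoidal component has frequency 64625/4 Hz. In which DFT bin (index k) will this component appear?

DFT frequency resolution = f_s/N = 47000/128 = 5875/16 Hz
Bin index k = f_signal / resolution = 64625/4 / 5875/16 = 44
The signal frequency 64625/4 Hz falls in DFT bin k = 44.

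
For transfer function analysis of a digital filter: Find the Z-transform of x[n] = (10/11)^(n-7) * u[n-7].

Time-shifting property: if X(z) = Z{x[n]}, then Z{x[n-d]} = z^(-d) * X(z)
X(z) = z/(z - 10/11) for x[n] = (10/11)^n * u[n]
Z{x[n-7]} = z^(-7) * z/(z - 10/11) = z^(-6)/(z - 10/11)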